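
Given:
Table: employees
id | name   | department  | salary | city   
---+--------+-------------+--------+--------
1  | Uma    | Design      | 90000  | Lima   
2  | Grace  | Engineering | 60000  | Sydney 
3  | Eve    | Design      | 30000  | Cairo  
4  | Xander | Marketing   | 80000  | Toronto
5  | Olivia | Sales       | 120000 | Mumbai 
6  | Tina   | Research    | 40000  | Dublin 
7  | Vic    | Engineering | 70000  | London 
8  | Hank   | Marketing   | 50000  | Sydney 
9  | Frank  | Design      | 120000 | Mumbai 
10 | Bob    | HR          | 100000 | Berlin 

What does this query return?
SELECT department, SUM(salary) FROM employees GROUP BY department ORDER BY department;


Summing salary within each department:
  Design: 90000 + 30000 + 120000 = 240000
  Engineering: 60000 + 70000 = 130000
  HR: 100000 = 100000
  Marketing: 80000 + 50000 = 130000
  Research: 40000 = 40000
  Sales: 120000 = 120000


6 groups:
Design, 240000
Engineering, 130000
HR, 100000
Marketing, 130000
Research, 40000
Sales, 120000


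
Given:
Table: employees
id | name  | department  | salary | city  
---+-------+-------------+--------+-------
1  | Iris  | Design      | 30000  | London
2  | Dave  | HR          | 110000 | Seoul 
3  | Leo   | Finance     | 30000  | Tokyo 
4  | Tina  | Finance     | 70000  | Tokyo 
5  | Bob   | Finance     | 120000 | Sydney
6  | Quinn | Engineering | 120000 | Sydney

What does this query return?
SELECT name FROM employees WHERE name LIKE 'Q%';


LIKE 'Q%' matches names starting with 'Q'
Matching: 1

1 rows:
Quinn


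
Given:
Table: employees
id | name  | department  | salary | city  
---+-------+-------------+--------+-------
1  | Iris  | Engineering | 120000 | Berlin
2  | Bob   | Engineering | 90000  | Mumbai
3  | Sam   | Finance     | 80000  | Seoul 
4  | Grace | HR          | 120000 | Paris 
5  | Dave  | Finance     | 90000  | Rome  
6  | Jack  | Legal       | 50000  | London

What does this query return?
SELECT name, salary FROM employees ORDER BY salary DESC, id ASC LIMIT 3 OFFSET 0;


Sort by salary DESC (id ASC tiebreak), then skip 0 and take 3
Rows 1 through 3

3 rows:
Iris, 120000
Grace, 120000
Bob, 90000


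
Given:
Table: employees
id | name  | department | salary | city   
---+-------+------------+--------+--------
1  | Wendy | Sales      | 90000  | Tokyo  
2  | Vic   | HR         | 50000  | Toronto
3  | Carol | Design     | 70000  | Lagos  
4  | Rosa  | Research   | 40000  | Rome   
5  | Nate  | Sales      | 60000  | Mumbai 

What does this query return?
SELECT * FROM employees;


SELECT * returns all 5 rows with all columns

5 rows:
1, Wendy, Sales, 90000, Tokyo
2, Vic, HR, 50000, Toronto
3, Carol, Design, 70000, Lagos
4, Rosa, Research, 40000, Rome
5, Nate, Sales, 60000, Mumbai


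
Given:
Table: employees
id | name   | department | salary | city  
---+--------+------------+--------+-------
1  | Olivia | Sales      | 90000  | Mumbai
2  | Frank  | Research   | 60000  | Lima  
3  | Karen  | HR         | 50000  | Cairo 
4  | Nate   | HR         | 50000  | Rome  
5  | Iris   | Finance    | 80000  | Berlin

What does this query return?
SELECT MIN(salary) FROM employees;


Salaries: 90000, 60000, 50000, 50000, 80000
MIN = 50000

50000


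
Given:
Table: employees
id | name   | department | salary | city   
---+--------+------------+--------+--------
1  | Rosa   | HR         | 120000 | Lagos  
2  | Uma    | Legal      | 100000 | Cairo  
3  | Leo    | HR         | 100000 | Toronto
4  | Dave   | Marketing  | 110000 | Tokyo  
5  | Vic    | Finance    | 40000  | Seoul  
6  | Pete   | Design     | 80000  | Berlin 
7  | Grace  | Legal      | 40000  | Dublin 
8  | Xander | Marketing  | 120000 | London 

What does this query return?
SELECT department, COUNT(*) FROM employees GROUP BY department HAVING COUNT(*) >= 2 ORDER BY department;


Groups with count >= 2:
  HR: 2 -> PASS
  Legal: 2 -> PASS
  Marketing: 2 -> PASS
  Design: 1 -> filtered out
  Finance: 1 -> filtered out


3 groups:
HR, 2
Legal, 2
Marketing, 2


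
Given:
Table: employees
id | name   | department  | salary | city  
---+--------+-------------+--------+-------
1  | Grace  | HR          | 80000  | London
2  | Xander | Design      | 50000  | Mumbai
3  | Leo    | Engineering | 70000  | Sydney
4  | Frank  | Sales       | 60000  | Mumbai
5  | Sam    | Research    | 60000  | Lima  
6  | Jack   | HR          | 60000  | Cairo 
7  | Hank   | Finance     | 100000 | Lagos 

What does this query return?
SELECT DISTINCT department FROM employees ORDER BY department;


All 'department' values (row order): HR, Design, Engineering, Sales, Research, HR, Finance
Removing duplicates leaves 6 unique value(s).

6 values:
Design
Engineering
Finance
HR
Research
Sales


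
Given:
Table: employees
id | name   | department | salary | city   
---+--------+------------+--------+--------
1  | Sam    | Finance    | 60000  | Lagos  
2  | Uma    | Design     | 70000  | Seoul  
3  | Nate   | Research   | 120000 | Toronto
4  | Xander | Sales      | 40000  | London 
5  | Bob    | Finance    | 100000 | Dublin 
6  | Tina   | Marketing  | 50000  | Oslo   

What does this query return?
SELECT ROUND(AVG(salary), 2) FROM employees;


SUM(salary) = 440000
COUNT = 6
ROUND(AVG, 2) = ROUND(440000 / 6, 2) = 73333.33

73333.33


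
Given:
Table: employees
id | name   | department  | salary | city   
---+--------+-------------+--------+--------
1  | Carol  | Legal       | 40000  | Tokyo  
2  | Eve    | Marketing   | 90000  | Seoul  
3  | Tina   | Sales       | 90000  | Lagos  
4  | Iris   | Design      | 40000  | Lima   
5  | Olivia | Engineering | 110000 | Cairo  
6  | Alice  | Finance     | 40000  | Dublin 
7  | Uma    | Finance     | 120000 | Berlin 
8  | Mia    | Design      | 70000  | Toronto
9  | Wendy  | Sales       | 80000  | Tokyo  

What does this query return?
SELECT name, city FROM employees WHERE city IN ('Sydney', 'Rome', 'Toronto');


Filtering: city IN ('Sydney', 'Rome', 'Toronto')
Matching: 1 rows

1 rows:
Mia, Toronto


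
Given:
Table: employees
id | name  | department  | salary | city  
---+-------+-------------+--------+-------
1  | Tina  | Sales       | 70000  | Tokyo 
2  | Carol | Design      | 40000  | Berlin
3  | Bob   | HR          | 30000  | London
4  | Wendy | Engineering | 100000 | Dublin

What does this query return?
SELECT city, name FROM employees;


Projecting columns: city, name

4 rows:
Tokyo, Tina
Berlin, Carol
London, Bob
Dublin, Wendy


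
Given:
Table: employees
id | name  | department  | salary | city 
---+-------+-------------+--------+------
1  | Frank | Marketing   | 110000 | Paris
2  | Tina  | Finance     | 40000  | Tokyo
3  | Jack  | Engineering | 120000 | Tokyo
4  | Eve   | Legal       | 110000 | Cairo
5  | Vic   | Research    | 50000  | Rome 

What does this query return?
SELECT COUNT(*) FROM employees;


COUNT(*) counts all rows

5


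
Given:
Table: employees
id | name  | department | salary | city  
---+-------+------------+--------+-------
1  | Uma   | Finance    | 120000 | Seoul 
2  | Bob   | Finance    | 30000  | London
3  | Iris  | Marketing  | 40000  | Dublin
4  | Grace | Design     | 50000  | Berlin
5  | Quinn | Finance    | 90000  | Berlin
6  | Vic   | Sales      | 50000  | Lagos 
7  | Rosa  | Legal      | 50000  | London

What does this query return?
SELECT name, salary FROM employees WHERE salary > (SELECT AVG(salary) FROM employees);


Subquery: AVG(salary) = 61428.57
Filtering: salary > 61428.57
  Uma (120000) -> MATCH
  Quinn (90000) -> MATCH


2 rows:
Uma, 120000
Quinn, 90000


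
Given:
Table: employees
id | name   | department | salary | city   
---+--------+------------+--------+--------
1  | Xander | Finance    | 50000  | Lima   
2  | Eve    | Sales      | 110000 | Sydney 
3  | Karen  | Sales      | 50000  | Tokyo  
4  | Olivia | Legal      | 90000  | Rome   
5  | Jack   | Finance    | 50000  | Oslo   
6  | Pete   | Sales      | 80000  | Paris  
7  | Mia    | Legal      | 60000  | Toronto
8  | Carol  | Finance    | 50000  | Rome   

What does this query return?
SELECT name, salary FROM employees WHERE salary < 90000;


Filtering: salary < 90000
Matching: 6 rows

6 rows:
Xander, 50000
Karen, 50000
Jack, 50000
Pete, 80000
Mia, 60000
Carol, 50000


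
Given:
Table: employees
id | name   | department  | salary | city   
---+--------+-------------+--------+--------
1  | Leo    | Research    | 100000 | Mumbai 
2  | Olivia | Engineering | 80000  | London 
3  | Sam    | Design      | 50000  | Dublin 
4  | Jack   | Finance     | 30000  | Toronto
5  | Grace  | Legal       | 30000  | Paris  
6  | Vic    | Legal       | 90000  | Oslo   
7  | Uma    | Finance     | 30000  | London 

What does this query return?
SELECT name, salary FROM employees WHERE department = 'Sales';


Filtering: department = 'Sales'
Matching rows: 0

Empty result set (0 rows)


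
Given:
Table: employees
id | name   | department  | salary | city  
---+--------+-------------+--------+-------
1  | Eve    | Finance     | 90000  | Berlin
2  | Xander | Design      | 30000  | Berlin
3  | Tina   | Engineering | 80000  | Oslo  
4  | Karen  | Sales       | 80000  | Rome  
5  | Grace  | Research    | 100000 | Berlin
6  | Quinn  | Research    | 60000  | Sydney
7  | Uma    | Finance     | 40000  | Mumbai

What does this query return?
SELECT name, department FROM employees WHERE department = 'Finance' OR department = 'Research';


Filtering: department = 'Finance' OR 'Research'
Matching: 4 rows

4 rows:
Eve, Finance
Grace, Research
Quinn, Research
Uma, Finance


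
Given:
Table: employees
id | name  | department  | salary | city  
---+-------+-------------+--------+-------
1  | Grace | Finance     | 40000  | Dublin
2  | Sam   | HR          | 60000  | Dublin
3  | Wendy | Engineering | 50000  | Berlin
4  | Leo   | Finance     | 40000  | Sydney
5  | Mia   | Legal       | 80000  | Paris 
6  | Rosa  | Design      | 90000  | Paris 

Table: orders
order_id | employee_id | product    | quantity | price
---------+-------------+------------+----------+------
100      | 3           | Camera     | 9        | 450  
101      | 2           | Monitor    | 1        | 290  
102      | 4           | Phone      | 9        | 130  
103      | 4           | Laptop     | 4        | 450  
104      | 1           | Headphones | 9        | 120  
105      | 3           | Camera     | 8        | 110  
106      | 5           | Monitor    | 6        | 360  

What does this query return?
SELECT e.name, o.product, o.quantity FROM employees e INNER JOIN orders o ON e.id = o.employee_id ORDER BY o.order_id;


Joining employees.id = orders.employee_id:
  employee Wendy (id=3) -> order Camera
  employee Sam (id=2) -> order Monitor
  employee Leo (id=4) -> order Phone
  employee Leo (id=4) -> order Laptop
  employee Grace (id=1) -> order Headphones
  employee Wendy (id=3) -> order Camera
  employee Mia (id=5) -> order Monitor


7 rows:
Wendy, Camera, 9
Sam, Monitor, 1
Leo, Phone, 9
Leo, Laptop, 4
Grace, Headphones, 9
Wendy, Camera, 8
Mia, Monitor, 6


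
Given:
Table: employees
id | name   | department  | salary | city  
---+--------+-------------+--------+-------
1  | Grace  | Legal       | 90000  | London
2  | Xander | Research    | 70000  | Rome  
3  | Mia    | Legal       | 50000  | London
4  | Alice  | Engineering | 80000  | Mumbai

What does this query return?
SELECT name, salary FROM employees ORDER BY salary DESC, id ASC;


Sorting by salary DESC, then id ASC for ties

4 rows:
Grace, 90000
Alice, 80000
Xander, 70000
Mia, 50000


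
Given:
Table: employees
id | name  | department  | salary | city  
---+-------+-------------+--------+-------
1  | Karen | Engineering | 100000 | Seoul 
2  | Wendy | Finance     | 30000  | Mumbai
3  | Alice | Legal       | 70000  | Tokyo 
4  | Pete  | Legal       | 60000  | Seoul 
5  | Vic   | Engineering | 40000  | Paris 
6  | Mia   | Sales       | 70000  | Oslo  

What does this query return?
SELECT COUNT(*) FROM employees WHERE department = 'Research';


Counting rows where department = 'Research'


0


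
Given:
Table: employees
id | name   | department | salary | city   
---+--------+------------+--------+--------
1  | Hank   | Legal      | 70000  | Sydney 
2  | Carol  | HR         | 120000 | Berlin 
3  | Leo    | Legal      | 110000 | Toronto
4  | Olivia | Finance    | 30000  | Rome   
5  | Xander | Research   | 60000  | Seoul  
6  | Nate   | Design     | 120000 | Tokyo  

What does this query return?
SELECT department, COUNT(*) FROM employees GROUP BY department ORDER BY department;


Assigning each row to its department group:
  Hank -> Legal
  Carol -> HR
  Leo -> Legal
  Olivia -> Finance
  Xander -> Research
  Nate -> Design


5 groups:
Design, 1
Finance, 1
HR, 1
Legal, 2
Research, 1


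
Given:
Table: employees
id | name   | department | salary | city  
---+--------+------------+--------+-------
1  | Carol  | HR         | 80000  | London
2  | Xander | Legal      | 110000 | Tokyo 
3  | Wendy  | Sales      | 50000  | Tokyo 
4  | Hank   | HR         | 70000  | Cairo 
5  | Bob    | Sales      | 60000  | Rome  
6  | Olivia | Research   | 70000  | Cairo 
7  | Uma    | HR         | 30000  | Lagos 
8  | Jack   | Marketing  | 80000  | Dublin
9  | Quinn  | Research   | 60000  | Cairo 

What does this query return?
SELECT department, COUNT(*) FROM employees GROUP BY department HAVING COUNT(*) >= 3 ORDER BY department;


Groups with count >= 3:
  HR: 3 -> PASS
  Legal: 1 -> filtered out
  Marketing: 1 -> filtered out
  Research: 2 -> filtered out
  Sales: 2 -> filtered out


1 groups:
HR, 3


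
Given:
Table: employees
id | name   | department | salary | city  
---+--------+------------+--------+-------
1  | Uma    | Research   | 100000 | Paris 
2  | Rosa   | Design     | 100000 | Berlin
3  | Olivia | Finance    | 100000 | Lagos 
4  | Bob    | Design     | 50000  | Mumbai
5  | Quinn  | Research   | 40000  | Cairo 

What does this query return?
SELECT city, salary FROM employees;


Projecting columns: city, salary

5 rows:
Paris, 100000
Berlin, 100000
Lagos, 100000
Mumbai, 50000
Cairo, 40000


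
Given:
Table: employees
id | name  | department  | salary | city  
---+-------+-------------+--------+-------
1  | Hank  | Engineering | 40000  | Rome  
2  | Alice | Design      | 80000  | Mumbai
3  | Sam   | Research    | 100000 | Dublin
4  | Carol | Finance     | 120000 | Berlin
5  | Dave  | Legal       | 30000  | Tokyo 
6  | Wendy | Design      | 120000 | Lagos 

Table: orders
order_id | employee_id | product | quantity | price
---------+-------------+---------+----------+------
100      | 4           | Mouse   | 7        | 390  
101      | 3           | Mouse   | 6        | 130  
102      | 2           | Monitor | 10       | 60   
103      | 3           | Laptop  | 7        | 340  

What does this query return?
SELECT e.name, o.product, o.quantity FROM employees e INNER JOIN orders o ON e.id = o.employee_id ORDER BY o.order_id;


Joining employees.id = orders.employee_id:
  employee Carol (id=4) -> order Mouse
  employee Sam (id=3) -> order Mouse
  employee Alice (id=2) -> order Monitor
  employee Sam (id=3) -> order Laptop


4 rows:
Carol, Mouse, 7
Sam, Mouse, 6
Alice, Monitor, 10
Sam, Laptop, 7


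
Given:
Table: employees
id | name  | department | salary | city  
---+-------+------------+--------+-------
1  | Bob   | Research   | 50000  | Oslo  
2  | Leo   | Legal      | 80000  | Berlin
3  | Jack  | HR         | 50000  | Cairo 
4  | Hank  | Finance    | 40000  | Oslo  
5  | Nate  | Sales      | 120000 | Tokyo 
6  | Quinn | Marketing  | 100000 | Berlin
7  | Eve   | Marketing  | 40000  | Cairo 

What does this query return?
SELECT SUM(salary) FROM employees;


SUM(salary) = 50000 + 80000 + 50000 + 40000 + 120000 + 100000 + 40000 = 480000

480000


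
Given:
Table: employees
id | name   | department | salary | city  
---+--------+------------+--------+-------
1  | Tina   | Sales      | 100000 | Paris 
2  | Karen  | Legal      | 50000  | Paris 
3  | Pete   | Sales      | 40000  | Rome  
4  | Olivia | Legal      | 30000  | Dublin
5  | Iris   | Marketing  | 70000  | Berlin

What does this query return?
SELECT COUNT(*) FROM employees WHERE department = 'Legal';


Counting rows where department = 'Legal'
  Karen -> MATCH
  Olivia -> MATCH


2


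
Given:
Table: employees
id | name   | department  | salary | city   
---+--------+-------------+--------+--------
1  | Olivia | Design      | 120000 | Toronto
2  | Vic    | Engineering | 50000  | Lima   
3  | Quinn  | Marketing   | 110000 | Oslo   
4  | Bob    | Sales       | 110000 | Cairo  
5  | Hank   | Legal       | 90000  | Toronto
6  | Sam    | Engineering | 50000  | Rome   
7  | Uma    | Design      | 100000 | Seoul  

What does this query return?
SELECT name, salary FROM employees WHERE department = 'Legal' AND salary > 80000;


Filtering: department = 'Legal' AND salary > 80000
Matching: 1 rows

1 rows:
Hank, 90000


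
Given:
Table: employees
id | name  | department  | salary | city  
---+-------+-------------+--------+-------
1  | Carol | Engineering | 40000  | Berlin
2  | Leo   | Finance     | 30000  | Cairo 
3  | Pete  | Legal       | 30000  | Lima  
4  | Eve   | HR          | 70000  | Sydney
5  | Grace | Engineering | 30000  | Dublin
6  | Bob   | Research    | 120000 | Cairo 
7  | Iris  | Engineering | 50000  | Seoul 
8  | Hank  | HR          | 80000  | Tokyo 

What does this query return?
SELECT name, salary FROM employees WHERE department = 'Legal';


Filtering: department = 'Legal'
Matching rows: 1

1 rows:
Pete, 30000


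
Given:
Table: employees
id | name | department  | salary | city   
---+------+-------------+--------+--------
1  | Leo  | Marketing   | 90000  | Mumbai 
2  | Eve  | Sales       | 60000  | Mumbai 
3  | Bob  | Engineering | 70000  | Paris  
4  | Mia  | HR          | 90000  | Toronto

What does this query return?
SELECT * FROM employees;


SELECT * returns all 4 rows with all columns

4 rows:
1, Leo, Marketing, 90000, Mumbai
2, Eve, Sales, 60000, Mumbai
3, Bob, Engineering, 70000, Paris
4, Mia, HR, 90000, Toronto


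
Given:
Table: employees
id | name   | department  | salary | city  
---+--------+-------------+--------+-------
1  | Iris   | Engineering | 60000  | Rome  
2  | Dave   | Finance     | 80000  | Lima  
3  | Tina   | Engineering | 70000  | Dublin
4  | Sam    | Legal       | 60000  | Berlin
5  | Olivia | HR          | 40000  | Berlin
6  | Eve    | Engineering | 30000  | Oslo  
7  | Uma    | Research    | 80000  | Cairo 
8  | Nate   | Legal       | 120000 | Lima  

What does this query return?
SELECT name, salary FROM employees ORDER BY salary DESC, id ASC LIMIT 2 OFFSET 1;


Sort by salary DESC (id ASC tiebreak), then skip 1 and take 2
Rows 2 through 3

2 rows:
Dave, 80000
Uma, 80000


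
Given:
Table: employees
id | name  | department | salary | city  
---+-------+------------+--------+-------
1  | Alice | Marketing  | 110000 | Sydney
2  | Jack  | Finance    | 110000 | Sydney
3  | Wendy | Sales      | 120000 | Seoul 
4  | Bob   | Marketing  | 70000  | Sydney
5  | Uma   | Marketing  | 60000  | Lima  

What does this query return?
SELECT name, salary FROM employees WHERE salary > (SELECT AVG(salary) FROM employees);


Subquery: AVG(salary) = 94000.0
Filtering: salary > 94000.0
  Alice (110000) -> MATCH
  Jack (110000) -> MATCH
  Wendy (120000) -> MATCH


3 rows:
Alice, 110000
Jack, 110000
Wendy, 120000


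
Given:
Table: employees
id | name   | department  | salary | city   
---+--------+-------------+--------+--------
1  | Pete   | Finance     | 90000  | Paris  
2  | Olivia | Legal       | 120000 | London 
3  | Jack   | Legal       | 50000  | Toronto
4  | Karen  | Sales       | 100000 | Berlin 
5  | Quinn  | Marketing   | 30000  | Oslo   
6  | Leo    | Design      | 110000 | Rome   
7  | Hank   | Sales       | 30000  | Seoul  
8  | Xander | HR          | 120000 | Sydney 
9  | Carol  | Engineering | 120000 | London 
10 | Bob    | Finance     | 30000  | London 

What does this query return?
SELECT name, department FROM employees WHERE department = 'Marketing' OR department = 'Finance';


Filtering: department = 'Marketing' OR 'Finance'
Matching: 3 rows

3 rows:
Pete, Finance
Quinn, Marketing
Bob, Finance


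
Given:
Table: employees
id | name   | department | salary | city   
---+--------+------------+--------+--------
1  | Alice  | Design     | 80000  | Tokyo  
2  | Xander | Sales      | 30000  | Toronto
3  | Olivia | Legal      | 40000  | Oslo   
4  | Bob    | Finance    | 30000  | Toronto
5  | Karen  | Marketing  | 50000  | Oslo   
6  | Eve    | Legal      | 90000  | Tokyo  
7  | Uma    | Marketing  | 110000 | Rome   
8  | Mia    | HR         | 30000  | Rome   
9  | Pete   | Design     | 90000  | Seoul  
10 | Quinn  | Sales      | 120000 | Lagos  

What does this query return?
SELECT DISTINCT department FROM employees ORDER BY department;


All 'department' values (row order): Design, Sales, Legal, Finance, Marketing, Legal, Marketing, HR, Design, Sales
Removing duplicates leaves 6 unique value(s).

6 values:
Design
Finance
HR
Legal
Marketing
Sales


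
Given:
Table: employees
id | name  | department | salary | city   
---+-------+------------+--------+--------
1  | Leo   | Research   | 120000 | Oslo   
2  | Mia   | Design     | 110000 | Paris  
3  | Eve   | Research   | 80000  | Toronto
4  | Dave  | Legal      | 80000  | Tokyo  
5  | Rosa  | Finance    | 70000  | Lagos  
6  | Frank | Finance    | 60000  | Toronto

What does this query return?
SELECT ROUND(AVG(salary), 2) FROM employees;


SUM(salary) = 520000
COUNT = 6
ROUND(AVG, 2) = ROUND(520000 / 6, 2) = 86666.67

86666.67


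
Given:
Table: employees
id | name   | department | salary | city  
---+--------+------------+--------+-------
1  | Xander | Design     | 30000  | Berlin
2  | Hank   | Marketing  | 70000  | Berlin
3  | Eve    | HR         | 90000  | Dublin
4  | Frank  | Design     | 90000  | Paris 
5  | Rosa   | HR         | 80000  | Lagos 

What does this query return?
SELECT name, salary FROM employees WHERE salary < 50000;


Filtering: salary < 50000
Matching: 1 rows

1 rows:
Xander, 30000


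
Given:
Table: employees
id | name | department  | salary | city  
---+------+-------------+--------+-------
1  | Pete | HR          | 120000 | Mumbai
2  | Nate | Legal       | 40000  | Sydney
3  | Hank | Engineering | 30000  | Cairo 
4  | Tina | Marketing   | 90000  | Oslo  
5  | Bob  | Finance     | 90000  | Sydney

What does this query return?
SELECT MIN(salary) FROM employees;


Salaries: 120000, 40000, 30000, 90000, 90000
MIN = 30000

30000


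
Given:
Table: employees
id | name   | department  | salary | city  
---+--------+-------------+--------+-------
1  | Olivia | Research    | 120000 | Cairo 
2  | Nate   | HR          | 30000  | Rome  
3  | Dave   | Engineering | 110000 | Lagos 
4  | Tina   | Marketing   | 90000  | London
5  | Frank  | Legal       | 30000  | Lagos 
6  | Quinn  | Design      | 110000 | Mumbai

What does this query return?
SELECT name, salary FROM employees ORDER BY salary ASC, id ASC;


Sorting by salary ASC, then id ASC for ties

6 rows:
Nate, 30000
Frank, 30000
Tina, 90000
Dave, 110000
Quinn, 110000
Olivia, 120000


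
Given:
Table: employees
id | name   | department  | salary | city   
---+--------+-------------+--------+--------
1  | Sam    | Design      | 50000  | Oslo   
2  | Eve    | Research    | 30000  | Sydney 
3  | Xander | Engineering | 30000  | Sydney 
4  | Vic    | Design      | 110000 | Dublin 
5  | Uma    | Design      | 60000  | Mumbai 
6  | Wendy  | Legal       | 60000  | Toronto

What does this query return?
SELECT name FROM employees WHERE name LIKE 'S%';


LIKE 'S%' matches names starting with 'S'
Matching: 1

1 rows:
Sam


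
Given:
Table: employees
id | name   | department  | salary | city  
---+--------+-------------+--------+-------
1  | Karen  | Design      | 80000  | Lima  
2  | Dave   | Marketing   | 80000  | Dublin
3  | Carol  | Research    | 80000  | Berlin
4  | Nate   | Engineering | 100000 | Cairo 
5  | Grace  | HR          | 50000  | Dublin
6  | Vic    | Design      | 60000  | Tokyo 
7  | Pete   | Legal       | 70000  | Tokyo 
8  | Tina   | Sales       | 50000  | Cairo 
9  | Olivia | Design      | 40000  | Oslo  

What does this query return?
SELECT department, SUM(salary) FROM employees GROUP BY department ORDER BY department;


Summing salary within each department:
  Design: 80000 + 60000 + 40000 = 180000
  Engineering: 100000 = 100000
  HR: 50000 = 50000
  Legal: 70000 = 70000
  Marketing: 80000 = 80000
  Research: 80000 = 80000
  Sales: 50000 = 50000


7 groups:
Design, 180000
Engineering, 100000
HR, 50000
Legal, 70000
Marketing, 80000
Research, 80000
Sales, 50000


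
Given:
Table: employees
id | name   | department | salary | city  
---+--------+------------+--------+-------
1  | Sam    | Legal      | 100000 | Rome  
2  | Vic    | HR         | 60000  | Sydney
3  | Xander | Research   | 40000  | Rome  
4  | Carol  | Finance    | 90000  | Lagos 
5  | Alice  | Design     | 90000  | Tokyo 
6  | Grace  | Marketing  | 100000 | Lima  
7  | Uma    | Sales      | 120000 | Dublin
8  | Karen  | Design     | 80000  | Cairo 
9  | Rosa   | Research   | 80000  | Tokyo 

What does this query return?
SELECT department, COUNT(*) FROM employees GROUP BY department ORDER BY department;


Assigning each row to its department group:
  Sam -> Legal
  Vic -> HR
  Xander -> Research
  Carol -> Finance
  Alice -> Design
  Grace -> Marketing
  Uma -> Sales
  Karen -> Design
  Rosa -> Research


7 groups:
Design, 2
Finance, 1
HR, 1
Legal, 1
Marketing, 1
Research, 2
Sales, 1


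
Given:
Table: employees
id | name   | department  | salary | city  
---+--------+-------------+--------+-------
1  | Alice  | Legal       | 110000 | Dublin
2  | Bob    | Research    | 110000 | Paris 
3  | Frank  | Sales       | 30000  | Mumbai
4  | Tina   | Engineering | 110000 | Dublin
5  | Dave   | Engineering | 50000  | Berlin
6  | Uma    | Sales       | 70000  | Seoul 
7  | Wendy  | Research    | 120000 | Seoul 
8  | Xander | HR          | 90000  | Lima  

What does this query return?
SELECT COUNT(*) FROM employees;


COUNT(*) counts all rows

8


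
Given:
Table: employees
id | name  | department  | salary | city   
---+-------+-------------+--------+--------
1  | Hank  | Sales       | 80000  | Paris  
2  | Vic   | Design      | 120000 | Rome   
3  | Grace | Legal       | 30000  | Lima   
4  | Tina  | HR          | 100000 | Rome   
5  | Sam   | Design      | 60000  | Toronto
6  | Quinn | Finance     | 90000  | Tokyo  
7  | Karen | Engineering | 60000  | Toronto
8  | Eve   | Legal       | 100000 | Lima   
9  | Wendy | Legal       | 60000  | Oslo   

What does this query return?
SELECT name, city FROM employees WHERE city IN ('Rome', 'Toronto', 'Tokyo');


Filtering: city IN ('Rome', 'Toronto', 'Tokyo')
Matching: 5 rows

5 rows:
Vic, Rome
Tina, Rome
Sam, Toronto
Quinn, Tokyo
Karen, Toronto


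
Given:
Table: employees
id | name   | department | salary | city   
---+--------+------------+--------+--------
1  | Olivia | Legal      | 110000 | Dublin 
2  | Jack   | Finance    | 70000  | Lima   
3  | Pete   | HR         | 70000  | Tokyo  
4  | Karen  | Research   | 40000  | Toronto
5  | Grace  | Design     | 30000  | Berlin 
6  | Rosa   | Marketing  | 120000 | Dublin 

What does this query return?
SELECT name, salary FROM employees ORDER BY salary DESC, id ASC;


Sorting by salary DESC, then id ASC for ties

6 rows:
Rosa, 120000
Olivia, 110000
Jack, 70000
Pete, 70000
Karen, 40000
Grace, 30000


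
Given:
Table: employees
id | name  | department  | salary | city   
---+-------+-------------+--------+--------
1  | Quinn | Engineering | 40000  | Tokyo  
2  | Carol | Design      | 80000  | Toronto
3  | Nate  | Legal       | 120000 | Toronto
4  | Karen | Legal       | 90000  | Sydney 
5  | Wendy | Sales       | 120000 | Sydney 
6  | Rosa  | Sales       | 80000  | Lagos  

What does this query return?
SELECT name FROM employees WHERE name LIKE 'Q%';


LIKE 'Q%' matches names starting with 'Q'
Matching: 1

1 rows:
Quinn


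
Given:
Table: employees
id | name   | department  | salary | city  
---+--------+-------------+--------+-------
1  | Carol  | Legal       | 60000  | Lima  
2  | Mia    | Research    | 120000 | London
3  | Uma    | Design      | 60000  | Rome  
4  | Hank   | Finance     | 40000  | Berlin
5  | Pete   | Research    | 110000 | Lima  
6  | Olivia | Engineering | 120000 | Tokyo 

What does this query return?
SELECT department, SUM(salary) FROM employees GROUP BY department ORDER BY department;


Summing salary within each department:
  Design: 60000 = 60000
  Engineering: 120000 = 120000
  Finance: 40000 = 40000
  Legal: 60000 = 60000
  Research: 120000 + 110000 = 230000


5 groups:
Design, 60000
Engineering, 120000
Finance, 40000
Legal, 60000
Research, 230000


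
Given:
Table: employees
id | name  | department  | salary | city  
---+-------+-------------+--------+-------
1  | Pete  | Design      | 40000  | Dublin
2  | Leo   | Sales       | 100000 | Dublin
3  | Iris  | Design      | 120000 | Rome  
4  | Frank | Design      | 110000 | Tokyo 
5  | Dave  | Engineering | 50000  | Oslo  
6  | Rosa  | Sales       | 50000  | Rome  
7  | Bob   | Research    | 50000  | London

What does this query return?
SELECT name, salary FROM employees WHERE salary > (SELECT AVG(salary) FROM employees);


Subquery: AVG(salary) = 74285.71
Filtering: salary > 74285.71
  Leo (100000) -> MATCH
  Iris (120000) -> MATCH
  Frank (110000) -> MATCH


3 rows:
Leo, 100000
Iris, 120000
Frank, 110000


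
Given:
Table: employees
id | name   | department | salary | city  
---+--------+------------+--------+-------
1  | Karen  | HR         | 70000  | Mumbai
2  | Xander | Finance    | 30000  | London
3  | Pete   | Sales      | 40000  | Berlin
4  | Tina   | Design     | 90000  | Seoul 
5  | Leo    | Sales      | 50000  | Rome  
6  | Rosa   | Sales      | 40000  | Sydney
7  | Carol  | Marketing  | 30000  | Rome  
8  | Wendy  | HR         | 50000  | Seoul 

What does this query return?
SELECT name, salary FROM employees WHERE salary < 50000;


Filtering: salary < 50000
Matching: 4 rows

4 rows:
Xander, 30000
Pete, 40000
Rosa, 40000
Carol, 30000


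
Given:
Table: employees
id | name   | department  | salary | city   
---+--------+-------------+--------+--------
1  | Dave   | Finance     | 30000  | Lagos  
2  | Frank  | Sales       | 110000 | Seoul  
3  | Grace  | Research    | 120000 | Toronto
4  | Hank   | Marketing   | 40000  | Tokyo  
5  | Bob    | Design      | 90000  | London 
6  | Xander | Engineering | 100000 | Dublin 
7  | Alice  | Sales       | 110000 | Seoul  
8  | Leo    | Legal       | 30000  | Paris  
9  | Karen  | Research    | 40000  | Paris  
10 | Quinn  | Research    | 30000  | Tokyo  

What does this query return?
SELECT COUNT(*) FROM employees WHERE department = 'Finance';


Counting rows where department = 'Finance'
  Dave -> MATCH


1


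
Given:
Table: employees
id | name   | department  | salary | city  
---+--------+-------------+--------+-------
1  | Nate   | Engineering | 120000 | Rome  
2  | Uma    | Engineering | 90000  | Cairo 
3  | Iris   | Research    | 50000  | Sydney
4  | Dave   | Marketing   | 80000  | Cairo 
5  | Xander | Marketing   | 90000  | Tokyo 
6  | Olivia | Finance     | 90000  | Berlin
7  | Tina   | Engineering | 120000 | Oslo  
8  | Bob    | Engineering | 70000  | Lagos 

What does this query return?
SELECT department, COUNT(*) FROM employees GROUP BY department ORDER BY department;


Assigning each row to its department group:
  Nate -> Engineering
  Uma -> Engineering
  Iris -> Research
  Dave -> Marketing
  Xander -> Marketing
  Olivia -> Finance
  Tina -> Engineering
  Bob -> Engineering


4 groups:
Engineering, 4
Finance, 1
Marketing, 2
Research, 1


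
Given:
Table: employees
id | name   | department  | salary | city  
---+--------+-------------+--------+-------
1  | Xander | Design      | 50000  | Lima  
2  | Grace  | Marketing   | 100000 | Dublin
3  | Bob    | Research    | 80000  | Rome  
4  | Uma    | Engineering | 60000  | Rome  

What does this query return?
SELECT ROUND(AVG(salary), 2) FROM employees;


SUM(salary) = 290000
COUNT = 4
ROUND(AVG, 2) = ROUND(290000 / 4, 2) = 72500.0

72500.0


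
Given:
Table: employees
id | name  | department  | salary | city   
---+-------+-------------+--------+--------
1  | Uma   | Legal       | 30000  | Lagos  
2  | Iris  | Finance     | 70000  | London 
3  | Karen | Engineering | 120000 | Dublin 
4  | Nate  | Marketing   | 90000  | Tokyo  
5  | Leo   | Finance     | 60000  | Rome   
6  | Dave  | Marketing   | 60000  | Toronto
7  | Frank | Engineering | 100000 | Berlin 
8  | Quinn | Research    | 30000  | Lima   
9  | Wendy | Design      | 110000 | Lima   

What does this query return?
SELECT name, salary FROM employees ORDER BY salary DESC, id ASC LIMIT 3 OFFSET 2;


Sort by salary DESC (id ASC tiebreak), then skip 2 and take 3
Rows 3 through 5

3 rows:
Frank, 100000
Nate, 90000
Iris, 70000


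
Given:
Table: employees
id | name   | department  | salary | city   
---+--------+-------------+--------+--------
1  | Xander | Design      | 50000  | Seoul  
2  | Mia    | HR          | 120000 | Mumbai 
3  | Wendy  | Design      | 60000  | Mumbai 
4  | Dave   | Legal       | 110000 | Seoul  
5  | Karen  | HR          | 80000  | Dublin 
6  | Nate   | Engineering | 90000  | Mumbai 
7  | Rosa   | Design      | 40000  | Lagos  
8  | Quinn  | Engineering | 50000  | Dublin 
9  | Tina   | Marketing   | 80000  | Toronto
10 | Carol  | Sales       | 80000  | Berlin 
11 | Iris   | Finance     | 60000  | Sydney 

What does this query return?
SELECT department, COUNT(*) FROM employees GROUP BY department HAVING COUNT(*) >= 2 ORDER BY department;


Groups with count >= 2:
  Design: 3 -> PASS
  Engineering: 2 -> PASS
  HR: 2 -> PASS
  Finance: 1 -> filtered out
  Legal: 1 -> filtered out
  Marketing: 1 -> filtered out
  Sales: 1 -> filtered out


3 groups:
Design, 3
Engineering, 2
HR, 2


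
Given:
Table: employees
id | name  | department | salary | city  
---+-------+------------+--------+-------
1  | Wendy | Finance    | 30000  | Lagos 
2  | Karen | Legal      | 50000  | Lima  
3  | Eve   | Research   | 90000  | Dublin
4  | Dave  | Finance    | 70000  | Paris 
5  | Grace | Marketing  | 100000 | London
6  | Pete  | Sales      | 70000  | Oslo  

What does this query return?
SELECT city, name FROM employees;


Projecting columns: city, name

6 rows:
Lagos, Wendy
Lima, Karen
Dublin, Eve
Paris, Dave
London, Grace
Oslo, Pete


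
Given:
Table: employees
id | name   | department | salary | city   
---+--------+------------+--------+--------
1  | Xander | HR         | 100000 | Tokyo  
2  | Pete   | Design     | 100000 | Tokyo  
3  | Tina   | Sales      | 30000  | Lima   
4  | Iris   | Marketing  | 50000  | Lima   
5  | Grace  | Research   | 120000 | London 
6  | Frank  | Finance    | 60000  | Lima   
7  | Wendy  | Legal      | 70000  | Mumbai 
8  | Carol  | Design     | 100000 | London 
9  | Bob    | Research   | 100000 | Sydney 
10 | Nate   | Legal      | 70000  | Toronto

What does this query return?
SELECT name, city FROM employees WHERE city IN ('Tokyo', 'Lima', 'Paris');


Filtering: city IN ('Tokyo', 'Lima', 'Paris')
Matching: 5 rows

5 rows:
Xander, Tokyo
Pete, Tokyo
Tina, Lima
Iris, Lima
Frank, Lima


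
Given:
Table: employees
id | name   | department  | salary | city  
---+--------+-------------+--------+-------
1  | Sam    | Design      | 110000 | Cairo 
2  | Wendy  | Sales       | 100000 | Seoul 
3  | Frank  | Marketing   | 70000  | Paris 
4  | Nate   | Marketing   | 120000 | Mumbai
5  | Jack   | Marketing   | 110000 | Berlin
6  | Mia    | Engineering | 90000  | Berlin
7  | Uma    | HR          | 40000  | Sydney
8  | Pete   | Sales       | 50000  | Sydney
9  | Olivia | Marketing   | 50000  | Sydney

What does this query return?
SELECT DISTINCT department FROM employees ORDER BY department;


All 'department' values (row order): Design, Sales, Marketing, Marketing, Marketing, Engineering, HR, Sales, Marketing
Removing duplicates leaves 5 unique value(s).

5 values:
Design
Engineering
HR
Marketing
Sales


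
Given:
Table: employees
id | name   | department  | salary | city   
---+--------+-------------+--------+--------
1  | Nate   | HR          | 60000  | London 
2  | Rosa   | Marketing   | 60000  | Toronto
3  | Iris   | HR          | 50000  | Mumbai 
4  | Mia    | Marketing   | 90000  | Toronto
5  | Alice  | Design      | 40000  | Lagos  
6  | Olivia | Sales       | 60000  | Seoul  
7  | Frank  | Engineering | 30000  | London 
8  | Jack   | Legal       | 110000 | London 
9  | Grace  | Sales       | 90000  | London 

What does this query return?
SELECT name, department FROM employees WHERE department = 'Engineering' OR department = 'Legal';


Filtering: department = 'Engineering' OR 'Legal'
Matching: 2 rows

2 rows:
Frank, Engineering
Jack, Legal


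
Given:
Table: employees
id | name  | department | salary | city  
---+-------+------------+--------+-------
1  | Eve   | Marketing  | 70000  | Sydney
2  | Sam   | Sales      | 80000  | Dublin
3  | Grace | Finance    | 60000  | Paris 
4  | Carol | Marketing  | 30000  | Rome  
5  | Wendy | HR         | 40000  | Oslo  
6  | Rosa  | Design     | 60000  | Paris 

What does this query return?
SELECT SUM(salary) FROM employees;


SUM(salary) = 70000 + 80000 + 60000 + 30000 + 40000 + 60000 = 340000

340000


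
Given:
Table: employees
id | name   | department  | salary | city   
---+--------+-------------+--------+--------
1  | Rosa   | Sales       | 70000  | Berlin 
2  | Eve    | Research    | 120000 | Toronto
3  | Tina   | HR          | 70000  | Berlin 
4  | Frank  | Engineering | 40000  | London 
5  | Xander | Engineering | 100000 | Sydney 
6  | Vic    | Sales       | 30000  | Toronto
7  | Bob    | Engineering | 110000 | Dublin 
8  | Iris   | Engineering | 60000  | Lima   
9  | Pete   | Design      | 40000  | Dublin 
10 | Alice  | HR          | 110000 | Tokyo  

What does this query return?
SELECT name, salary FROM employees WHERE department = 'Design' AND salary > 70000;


Filtering: department = 'Design' AND salary > 70000
Matching: 0 rows

Empty result set (0 rows)


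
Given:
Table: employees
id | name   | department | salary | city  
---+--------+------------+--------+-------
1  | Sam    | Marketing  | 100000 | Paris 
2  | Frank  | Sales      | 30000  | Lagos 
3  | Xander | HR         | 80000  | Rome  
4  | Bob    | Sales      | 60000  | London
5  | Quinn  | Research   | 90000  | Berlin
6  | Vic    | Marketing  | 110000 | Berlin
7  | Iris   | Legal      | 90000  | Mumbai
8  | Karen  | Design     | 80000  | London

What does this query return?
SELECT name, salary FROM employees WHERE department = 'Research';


Filtering: department = 'Research'
Matching rows: 1

1 rows:
Quinn, 90000


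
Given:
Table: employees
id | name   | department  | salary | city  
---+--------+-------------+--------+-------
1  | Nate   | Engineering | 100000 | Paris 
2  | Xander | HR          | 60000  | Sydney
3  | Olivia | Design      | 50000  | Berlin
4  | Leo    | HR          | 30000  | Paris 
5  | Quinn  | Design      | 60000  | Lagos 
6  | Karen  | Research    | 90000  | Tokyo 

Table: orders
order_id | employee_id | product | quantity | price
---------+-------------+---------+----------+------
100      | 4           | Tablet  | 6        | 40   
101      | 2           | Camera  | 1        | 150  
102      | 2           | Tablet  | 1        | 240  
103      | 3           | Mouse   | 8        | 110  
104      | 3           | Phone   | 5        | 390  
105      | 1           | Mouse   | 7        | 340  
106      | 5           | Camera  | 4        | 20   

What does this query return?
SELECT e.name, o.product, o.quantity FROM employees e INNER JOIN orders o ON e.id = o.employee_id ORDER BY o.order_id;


Joining employees.id = orders.employee_id:
  employee Leo (id=4) -> order Tablet
  employee Xander (id=2) -> order Camera
  employee Xander (id=2) -> order Tablet
  employee Olivia (id=3) -> order Mouse
  employee Olivia (id=3) -> order Phone
  employee Nate (id=1) -> order Mouse
  employee Quinn (id=5) -> order Camera


7 rows:
Leo, Tablet, 6
Xander, Camera, 1
Xander, Tablet, 1
Olivia, Mouse, 8
Olivia, Phone, 5
Nate, Mouse, 7
Quinn, Camera, 4


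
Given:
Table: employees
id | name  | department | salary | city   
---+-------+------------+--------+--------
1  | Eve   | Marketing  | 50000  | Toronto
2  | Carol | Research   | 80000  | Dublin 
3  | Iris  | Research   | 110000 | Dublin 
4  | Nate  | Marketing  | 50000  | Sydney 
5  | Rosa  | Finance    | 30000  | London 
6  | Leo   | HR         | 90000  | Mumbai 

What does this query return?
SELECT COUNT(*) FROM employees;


COUNT(*) counts all rows

6
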